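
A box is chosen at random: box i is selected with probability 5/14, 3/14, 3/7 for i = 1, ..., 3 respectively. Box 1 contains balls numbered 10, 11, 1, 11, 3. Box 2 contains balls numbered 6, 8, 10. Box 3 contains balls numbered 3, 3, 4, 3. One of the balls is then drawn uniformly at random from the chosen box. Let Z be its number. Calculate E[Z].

E[Z | box 1] = (10+11+1+11+3)/5 = 36/5.
E[Z | box 2] = (6+8+10)/3 = 8.
E[Z | box 3] = (3+3+4+3)/4 = 13/4.
By the law of total expectation,
E[Z] = (5/14)·(36/5) + (3/14)·(8) + (3/7)·(13/4) = 159/28.

159/28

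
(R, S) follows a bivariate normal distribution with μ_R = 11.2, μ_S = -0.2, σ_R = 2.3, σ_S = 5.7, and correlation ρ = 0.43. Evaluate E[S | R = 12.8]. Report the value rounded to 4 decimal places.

E[S | R=x] = μ_S + ρ(σ_S/σ_R)(x − μ_R) for jointly normal variables.
E[S | R=12.8] = -0.2 + (0.43)·(5.7/2.3)·(12.8 − (11.2)) = -0.2 + (1.06565)·(1.6) = 1.5050.

1.5050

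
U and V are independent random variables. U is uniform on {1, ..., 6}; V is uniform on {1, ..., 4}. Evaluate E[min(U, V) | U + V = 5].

Outcomes with U + V = 5: (1,4), (2,3), (3,2), (4,1), each with probability 1/24.
E[min(U, V) | U + V = 5] = (1 + 2 + 2 + 1) / 4 = 3/2.

3/2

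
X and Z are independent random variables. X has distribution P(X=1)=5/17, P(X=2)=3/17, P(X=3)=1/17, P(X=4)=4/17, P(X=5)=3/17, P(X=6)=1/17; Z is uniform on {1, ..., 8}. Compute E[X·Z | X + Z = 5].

P(X + Z = 5) = 13/136.
Summing XZ·P(x,y) over outcomes with X + Z = 5 gives 15/34.
E[X·Z | X + Z = 5] = (15/34) / (13/136) = 60/13.

60/13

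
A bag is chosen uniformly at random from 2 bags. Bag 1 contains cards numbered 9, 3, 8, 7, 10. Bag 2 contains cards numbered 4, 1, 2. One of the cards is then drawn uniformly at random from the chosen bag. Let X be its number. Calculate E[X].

73/15

E[X | bag 1] = (9+3+8+7+10)/5 = 37/5.
E[X | bag 2] = (4+1+2)/3 = 7/3.
By the law of total expectation,
E[X] = (1/2)·(37/5) + (1/2)·(7/3) = 73/15.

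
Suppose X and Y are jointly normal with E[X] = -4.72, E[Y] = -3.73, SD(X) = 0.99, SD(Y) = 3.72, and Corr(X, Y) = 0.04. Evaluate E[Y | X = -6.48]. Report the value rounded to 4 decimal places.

E[Y | X=x] = μ_Y + ρ(σ_Y/σ_X)(x − μ_X) for jointly normal variables.
E[Y | X=-6.48] = -3.73 + (0.04)·(3.72/0.99)·(-6.48 − (-4.72)) = -3.73 + (0.1503)·(-1.76) = -3.9945.

-3.9945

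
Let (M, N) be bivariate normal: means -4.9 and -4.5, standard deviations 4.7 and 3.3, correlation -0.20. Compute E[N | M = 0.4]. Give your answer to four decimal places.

-5.2443

The regression of N on M has slope ρ·σ_N/σ_M and passes through (μ_M, μ_N).
E[N | M=0.4] = -4.5 + (-0.20)·(3.3/4.7)·(0.4 − (-4.9)) = -4.5 + (-0.14043)·(5.3) = -5.2443.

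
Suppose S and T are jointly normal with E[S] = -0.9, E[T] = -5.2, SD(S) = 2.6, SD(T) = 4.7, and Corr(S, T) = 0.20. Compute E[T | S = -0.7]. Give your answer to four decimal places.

E[T | S=x] = μ_T + ρ(σ_T/σ_S)(x − μ_S) for jointly normal variables.
E[T | S=-0.7] = -5.2 + (0.20)·(4.7/2.6)·(-0.7 − (-0.9)) = -5.2 + (0.36154)·(0.2) = -5.1277.

-5.1277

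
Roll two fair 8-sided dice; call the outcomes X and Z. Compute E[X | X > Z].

6

P(X > Z) = 7/16.
Summing X·P(x,y) over outcomes with X > Z gives 21/8.
E[X | X > Z] = (21/8) / (7/16) = 6.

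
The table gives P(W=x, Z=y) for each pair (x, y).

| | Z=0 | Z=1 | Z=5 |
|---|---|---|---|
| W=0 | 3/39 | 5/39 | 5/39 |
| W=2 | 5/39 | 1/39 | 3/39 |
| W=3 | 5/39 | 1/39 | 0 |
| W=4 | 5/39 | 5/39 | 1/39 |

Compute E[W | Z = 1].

25/12

P(Z = 1) = 4/13.
Σ W·P over the event = 0·(5/39) + 2·(1/39) + 3·(1/39) + 4·(5/39) = 25/39.
E[W | Z = 1] = (25/39) / (4/13) = 25/12.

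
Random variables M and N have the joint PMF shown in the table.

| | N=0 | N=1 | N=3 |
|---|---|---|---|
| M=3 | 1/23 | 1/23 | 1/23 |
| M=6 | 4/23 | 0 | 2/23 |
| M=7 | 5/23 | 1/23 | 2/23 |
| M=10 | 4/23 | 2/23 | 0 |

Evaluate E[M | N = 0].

P(N = 0) = 14/23.
Σ M·P over the event = 3·(1/23) + 6·(4/23) + 7·(5/23) + 10·(4/23) = 102/23.
E[M | N = 0] = (102/23) / (14/23) = 51/7.

51/7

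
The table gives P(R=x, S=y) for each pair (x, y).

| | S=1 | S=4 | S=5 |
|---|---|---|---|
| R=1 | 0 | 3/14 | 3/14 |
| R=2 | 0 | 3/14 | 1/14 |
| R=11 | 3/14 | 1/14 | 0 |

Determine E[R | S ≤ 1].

11

P(S ≤ 1) = 3/14.
Σ R·P over the event = 11·(3/14) = 33/14.
E[R | S ≤ 1] = (33/14) / (3/14) = 11.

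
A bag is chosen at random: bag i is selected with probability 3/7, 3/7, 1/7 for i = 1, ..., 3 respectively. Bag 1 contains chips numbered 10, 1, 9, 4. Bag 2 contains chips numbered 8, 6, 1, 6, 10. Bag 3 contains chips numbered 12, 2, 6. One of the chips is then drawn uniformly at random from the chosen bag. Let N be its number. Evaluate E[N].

649/105

E[N | bag 1] = (10+1+9+4)/4 = 6.
E[N | bag 2] = (8+6+1+6+10)/5 = 31/5.
E[N | bag 3] = (12+2+6)/3 = 20/3.
E[N] = (3/7)·(6) + (3/7)·(31/5) + (1/7)·(20/3) = 649/105.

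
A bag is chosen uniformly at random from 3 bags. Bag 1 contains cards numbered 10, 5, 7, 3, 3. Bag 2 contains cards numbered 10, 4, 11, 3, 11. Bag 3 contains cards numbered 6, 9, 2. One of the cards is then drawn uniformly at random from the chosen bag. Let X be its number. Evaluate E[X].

E[X | bag 1] = (10+5+7+3+3)/5 = 28/5.
E[X | bag 2] = (10+4+11+3+11)/5 = 39/5.
E[X | bag 3] = (6+9+2)/3 = 17/3.
E[X] = (1/3)·(28/5) + (1/3)·(39/5) + (1/3)·(17/3) = 286/45.

286/45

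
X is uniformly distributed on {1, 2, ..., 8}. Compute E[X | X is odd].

4

Given X is odd, X is equally likely to be any of {1, 3, 5, 7}.
E[X | X is odd] = (1 + 3 + 5 + 7) / 4 = 4.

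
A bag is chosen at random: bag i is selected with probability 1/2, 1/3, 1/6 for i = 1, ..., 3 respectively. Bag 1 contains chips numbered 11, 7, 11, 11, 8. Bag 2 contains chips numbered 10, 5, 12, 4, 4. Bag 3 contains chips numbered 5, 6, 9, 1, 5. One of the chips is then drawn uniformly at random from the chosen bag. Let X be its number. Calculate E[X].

E[X | bag 1] = (11+7+11+11+8)/5 = 48/5.
E[X | bag 2] = (10+5+12+4+4)/5 = 7.
E[X | bag 3] = (5+6+9+1+5)/5 = 26/5.
By the law of total expectation,
E[X] = (1/2)·(48/5) + (1/3)·(7) + (1/6)·(26/5) = 8.

8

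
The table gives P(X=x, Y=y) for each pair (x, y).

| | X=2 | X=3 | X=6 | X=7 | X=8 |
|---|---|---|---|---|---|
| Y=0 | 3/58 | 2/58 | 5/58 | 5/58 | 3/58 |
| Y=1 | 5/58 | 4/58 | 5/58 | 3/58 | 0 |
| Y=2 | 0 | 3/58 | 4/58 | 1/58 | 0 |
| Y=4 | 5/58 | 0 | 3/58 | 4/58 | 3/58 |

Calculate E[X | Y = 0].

P(Y = 0) = 9/29.
Summing X·P(X=x,Y=y) over the conditioning event gives 101/58.
E[X | Y = 0] = (101/58) / (9/29) = 101/18.

101/18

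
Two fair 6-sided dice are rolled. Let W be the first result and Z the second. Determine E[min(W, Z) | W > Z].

P(W > Z) = 5/12.
Summing min(W,Z)·P(x,y) over outcomes with W > Z gives 35/36.
E[min(W, Z) | W > Z] = (35/36) / (5/12) = 7/3.

7/3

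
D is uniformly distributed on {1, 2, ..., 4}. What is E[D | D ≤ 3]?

Given D ≤ 3, D is equally likely to be any of {1, 2, 3}.
E[D | D ≤ 3] = (1 + 2 + 3) / 3 = 2.

2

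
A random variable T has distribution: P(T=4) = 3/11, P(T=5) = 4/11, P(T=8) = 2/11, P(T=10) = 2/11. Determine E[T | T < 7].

32/7

P(T < 7) = 7/11.
Σ over the event: 4·3/11 + 5·4/11 = 32/11.
E[T | T < 7] = (32/11) / (7/11) = 32/7.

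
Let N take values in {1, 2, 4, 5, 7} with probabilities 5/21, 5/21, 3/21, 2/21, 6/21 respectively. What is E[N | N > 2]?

64/11

P(N > 2) = 11/21.
Σ over the event: 4·1/7 + 5·2/21 + 7·2/7 = 64/21.
E[N | N > 2] = (64/21) / (11/21) = 64/11.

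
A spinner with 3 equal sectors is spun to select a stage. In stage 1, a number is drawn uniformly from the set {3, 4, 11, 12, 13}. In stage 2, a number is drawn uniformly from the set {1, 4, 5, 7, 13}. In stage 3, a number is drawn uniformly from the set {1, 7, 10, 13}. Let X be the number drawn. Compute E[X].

149/20

E[X | stage 1] = (3+4+11+12+13)/5 = 43/5.
E[X | stage 2] = (1+4+5+7+13)/5 = 6.
E[X | stage 3] = (1+7+10+13)/4 = 31/4.
E[X] = (1/3)·(43/5) + (1/3)·(6) + (1/3)·(31/4) = 149/20.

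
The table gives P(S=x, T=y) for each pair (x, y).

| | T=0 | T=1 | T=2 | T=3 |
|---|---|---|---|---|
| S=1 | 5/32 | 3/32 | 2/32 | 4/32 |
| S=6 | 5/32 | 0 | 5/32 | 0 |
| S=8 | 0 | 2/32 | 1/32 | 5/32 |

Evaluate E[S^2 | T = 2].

P(T = 2) = 1/4.
Σ S^2·P over the event = 1·(2/32) + 36·(5/32) + 64·(1/32) = 123/16.
E[S^2 | T = 2] = (123/16) / (1/4) = 123/4.

123/4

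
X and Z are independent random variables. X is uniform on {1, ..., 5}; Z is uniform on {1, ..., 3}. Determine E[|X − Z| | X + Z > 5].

2

Outcomes with X + Z > 5: (3,3), (4,2), (4,3), (5,1), (5,2), (5,3), each with probability 1/15.
E[|X − Z| | X + Z > 5] = (0 + 2 + 1 + 4 + 3 + 2) / 6 = 2.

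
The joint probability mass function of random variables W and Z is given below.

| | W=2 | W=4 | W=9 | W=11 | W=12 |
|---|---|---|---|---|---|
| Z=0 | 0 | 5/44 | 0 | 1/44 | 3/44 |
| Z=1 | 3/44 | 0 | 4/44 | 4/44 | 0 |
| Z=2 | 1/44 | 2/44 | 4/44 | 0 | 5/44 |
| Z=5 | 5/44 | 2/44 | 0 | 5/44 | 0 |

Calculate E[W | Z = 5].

P(Z = 5) = 3/11.
Σ W·P over the event = 2·(5/44) + 4·(2/44) + 11·(5/44) = 73/44.
E[W | Z = 5] = (73/44) / (3/11) = 73/12.

73/12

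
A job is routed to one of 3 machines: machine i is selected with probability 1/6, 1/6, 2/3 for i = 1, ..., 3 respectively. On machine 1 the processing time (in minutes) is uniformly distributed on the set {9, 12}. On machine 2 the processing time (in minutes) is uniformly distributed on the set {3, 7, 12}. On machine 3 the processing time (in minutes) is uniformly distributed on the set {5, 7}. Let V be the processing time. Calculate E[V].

251/36

E[V | machine 1] = (9+12)/2 = 21/2.
E[V | machine 2] = (3+7+12)/3 = 22/3.
E[V | machine 3] = (5+7)/2 = 6.
E[V] = (1/6)·(21/2) + (1/6)·(22/3) + (2/3)·(6) = 251/36.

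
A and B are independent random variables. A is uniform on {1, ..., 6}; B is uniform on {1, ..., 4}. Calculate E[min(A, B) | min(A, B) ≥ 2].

P(min(A, B) ≥ 2) = 5/8.
Summing min(A,B)·P(x,y) over outcomes with min(A, B) ≥ 2 gives 41/24.
E[min(A, B) | min(A, B) ≥ 2] = (41/24) / (5/8) = 41/15.

41/15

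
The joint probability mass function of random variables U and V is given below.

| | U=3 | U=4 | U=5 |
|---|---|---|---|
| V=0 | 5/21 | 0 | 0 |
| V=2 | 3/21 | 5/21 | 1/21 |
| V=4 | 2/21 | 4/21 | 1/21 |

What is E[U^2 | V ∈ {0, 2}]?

177/14

P(V ∈ {0, 2}) = 2/3.
Σ U^2·P over the event = 9·(5/21) + 9·(3/21) + 16·(5/21) + 25·(1/21) = 59/7.
E[U^2 | V ∈ {0, 2}] = (59/7) / (2/3) = 177/14.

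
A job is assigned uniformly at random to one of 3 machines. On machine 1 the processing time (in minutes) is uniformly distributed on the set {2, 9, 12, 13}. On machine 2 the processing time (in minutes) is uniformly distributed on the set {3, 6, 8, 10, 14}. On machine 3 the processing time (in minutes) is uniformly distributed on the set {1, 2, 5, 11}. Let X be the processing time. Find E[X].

E[X | machine 1] = (2+9+12+13)/4 = 9.
E[X | machine 2] = (3+6+8+10+14)/5 = 41/5.
E[X | machine 3] = (1+2+5+11)/4 = 19/4.
E[X] = (1/3)·(9) + (1/3)·(41/5) + (1/3)·(19/4) = 439/60.

439/60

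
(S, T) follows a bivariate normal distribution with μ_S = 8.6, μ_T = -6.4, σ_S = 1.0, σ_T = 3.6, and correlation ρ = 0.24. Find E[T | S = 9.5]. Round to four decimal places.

The regression of T on S has slope ρ·σ_T/σ_S and passes through (μ_S, μ_T).
E[T | S=9.5] = -6.4 + (0.24)·(3.6/1.0)·(9.5 − (8.6)) = -6.4 + (0.864)·(0.9) = -5.6224.

-5.6224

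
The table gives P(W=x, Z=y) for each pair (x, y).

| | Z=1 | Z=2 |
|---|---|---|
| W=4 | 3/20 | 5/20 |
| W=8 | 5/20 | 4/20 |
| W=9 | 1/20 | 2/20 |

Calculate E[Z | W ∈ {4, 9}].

18/11

P(W ∈ {4, 9}) = 11/20.
Σ Z·P over the event = 1·(3/20) + 2·(5/20) + 1·(1/20) + 2·(2/20) = 9/10.
E[Z | W ∈ {4, 9}] = (9/10) / (11/20) = 18/11.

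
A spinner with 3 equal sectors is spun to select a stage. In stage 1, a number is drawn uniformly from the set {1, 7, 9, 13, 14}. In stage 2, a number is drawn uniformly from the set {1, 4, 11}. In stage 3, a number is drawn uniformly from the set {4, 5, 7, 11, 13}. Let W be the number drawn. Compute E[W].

E[W | stage 1] = (1+7+9+13+14)/5 = 44/5.
E[W | stage 2] = (1+4+11)/3 = 16/3.
E[W | stage 3] = (4+5+7+11+13)/5 = 8.
By the law of total expectation,
E[W] = (1/3)·(44/5) + (1/3)·(16/3) + (1/3)·(8) = 332/45.

332/45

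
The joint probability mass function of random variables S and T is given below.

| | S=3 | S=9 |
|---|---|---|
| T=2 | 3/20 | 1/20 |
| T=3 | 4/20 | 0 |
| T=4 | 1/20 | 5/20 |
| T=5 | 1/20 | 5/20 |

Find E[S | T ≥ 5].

P(T ≥ 5) = 3/10.
Summing S·P(S=x,T=y) over the conditioning event gives 12/5.
E[S | T ≥ 5] = (12/5) / (3/10) = 8.

8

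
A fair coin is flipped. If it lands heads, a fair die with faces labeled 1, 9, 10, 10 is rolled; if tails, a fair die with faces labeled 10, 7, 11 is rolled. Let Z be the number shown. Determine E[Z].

E[Z | heads] = (1+9+10+10)/4 = 15/2.
E[Z | tails] = (10+7+11)/3 = 28/3.
E[Z] = (1/2)·(15/2) + (1/2)·(28/3) = 101/12.

101/12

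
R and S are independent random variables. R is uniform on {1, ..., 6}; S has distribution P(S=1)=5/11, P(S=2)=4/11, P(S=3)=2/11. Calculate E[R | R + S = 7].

P(R + S = 7) = 1/6.
Summing R·P(x,y) over outcomes with R + S = 7 gives 29/33.
E[R | R + S = 7] = (29/33) / (1/6) = 58/11.

58/11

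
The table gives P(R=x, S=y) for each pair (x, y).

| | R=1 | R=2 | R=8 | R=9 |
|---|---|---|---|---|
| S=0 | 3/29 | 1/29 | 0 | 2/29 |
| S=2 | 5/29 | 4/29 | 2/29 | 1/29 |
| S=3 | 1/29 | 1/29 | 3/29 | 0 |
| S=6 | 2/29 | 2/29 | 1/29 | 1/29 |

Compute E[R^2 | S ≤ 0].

169/6

P(S ≤ 0) = 6/29.
Summing R^2·P(R=x,S=y) over the conditioning event gives 169/29.
E[R^2 | S ≤ 0] = (169/29) / (6/29) = 169/6.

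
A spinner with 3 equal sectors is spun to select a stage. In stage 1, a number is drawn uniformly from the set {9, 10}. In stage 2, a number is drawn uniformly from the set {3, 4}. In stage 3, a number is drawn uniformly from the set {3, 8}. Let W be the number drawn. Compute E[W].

37/6

E[W | stage 1] = (9+10)/2 = 19/2.
E[W | stage 2] = (3+4)/2 = 7/2.
E[W | stage 3] = (3+8)/2 = 11/2.
By the law of total expectation,
E[W] = (1/3)·(19/2) + (1/3)·(7/2) + (1/3)·(11/2) = 37/6.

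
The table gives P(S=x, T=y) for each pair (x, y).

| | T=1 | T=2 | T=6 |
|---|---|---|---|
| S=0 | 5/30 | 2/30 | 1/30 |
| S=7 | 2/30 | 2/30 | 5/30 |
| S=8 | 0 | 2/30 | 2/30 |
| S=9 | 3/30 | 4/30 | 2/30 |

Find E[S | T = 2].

P(T = 2) = 1/3.
Σ S·P over the event = 0·(2/30) + 7·(2/30) + 8·(2/30) + 9·(4/30) = 11/5.
E[S | T = 2] = (11/5) / (1/3) = 33/5.

33/5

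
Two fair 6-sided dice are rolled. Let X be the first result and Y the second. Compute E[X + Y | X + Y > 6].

P(X + Y > 6) = 7/12.
Summing (X+Y)·P(x,y) over outcomes with X + Y > 6 gives 91/18.
E[X + Y | X + Y > 6] = (91/18) / (7/12) = 26/3.

26/3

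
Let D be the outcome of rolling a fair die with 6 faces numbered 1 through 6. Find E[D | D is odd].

3

Given D is odd, D is equally likely to be any of {1, 3, 5}.
E[D | D is odd] = (1 + 3 + 5) / 3 = 3.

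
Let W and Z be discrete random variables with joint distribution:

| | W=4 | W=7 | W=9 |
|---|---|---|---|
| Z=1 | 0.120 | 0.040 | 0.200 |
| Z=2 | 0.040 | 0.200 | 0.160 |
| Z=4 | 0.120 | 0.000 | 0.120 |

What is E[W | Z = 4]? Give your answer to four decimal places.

P(Z = 4) = 0.240.
Summing W·P(W=x,Z=y) over the conditioning event gives 1.560.
E[W | Z = 4] = (1.560) / (0.240) = 6.5000.

6.5000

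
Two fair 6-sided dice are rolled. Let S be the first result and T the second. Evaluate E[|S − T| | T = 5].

11/6

P(T = 5) = 1/6.
Summing |S−T|·P(x,y) over outcomes with T = 5 gives 11/36.
E[|S − T| | T = 5] = (11/36) / (1/6) = 11/6.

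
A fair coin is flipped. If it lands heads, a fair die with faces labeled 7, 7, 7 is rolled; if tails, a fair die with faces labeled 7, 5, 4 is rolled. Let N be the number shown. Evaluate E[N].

E[N | heads] = (7+7+7)/3 = 7.
E[N | tails] = (7+5+4)/3 = 16/3.
By the law of total expectation,
E[N] = (1/2)·(7) + (1/2)·(16/3) = 37/6.

37/6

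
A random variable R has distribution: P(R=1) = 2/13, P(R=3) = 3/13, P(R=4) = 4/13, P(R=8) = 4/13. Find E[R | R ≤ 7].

P(R ≤ 7) = 9/13.
Σ over the event: 1·2/13 + 3·3/13 + 4·4/13 = 27/13.
E[R | R ≤ 7] = (27/13) / (9/13) = 3.

3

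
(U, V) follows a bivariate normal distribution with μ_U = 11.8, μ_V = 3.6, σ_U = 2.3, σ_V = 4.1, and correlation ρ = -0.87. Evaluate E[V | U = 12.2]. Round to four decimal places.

2.9797

The regression of V on U has slope ρ·σ_V/σ_U and passes through (μ_U, μ_V).
E[V | U=12.2] = 3.6 + (-0.87)·(4.1/2.3)·(12.2 − (11.8)) = 3.6 + (-1.55087)·(0.4) = 2.9797.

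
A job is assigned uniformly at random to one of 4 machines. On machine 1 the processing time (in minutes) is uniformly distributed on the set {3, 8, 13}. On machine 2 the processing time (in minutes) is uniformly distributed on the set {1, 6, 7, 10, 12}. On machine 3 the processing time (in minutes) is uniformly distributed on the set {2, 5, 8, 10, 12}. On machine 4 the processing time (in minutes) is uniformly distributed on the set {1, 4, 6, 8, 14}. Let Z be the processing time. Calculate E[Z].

E[Z | machine 1] = (3+8+13)/3 = 8.
E[Z | machine 2] = (1+6+7+10+12)/5 = 36/5.
E[Z | machine 3] = (2+5+8+10+12)/5 = 37/5.
E[Z | machine 4] = (1+4+6+8+14)/5 = 33/5.
By the law of total expectation,
E[Z] = (1/4)·(8) + (1/4)·(36/5) + (1/4)·(37/5) + (1/4)·(33/5) = 73/10.

73/10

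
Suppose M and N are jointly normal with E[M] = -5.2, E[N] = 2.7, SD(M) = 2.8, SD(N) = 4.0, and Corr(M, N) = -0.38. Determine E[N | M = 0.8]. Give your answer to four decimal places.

E[N | M=x] = μ_N + ρ(σ_N/σ_M)(x − μ_M) for jointly normal variables.
E[N | M=0.8] = 2.7 + (-0.38)·(4.0/2.8)·(0.8 − (-5.2)) = 2.7 + (-0.542857)·(6) = -0.5571.

-0.5571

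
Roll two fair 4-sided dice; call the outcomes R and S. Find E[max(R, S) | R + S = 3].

2

Outcomes with R + S = 3: (1,2), (2,1), each with probability 1/16.
E[max(R, S) | R + S = 3] = (2 + 2) / 2 = 2.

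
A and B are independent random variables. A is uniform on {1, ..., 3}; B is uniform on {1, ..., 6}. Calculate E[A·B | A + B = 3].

2

Outcomes with A + B = 3: (1,2), (2,1), each with probability 1/18.
E[A·B | A + B = 3] = (2 + 2) / 2 = 2.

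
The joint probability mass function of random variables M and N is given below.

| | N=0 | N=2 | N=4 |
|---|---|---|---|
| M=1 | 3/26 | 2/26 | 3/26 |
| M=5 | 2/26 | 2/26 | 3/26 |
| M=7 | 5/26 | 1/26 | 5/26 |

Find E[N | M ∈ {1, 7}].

P(M ∈ {1, 7}) = 19/26.
Summing N·P(M=x,N=y) over the conditioning event gives 19/13.
E[N | M ∈ {1, 7}] = (19/13) / (19/26) = 2.

2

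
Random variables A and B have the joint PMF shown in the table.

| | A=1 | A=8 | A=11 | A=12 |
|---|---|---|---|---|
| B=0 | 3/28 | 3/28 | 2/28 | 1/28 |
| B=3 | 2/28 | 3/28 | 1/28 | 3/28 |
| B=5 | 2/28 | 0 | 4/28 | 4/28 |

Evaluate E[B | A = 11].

23/7

P(A = 11) = 1/4.
Σ B·P over the event = 0·(2/28) + 3·(1/28) + 5·(4/28) = 23/28.
E[B | A = 11] = (23/28) / (1/4) = 23/7.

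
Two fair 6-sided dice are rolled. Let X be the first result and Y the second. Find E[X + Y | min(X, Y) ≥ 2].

8

P(min(X, Y) ≥ 2) = 25/36.
Summing (X+Y)·P(x,y) over outcomes with min(X, Y) ≥ 2 gives 50/9.
E[X + Y | min(X, Y) ≥ 2] = (50/9) / (25/36) = 8.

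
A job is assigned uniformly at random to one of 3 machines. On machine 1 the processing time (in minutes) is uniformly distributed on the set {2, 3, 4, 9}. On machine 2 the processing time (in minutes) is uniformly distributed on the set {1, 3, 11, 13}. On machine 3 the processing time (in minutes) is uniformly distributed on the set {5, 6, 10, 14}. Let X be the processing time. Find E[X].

27/4

E[X | machine 1] = (2+3+4+9)/4 = 9/2.
E[X | machine 2] = (1+3+11+13)/4 = 7.
E[X | machine 3] = (5+6+10+14)/4 = 35/4.
By the law of total expectation,
E[X] = (1/3)·(9/2) + (1/3)·(7) + (1/3)·(35/4) = 27/4.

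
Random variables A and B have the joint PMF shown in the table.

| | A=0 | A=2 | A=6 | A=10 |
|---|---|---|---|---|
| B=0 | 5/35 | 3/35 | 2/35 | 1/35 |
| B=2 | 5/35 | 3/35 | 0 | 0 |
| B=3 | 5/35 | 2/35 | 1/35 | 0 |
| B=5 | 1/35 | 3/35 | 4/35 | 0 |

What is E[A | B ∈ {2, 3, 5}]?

23/12

P(B ∈ {2, 3, 5}) = 24/35.
Σ A·P over the event = 0·(5/35) + 0·(5/35) + 0·(1/35) + 2·(3/35) + 2·(2/35) + 2·(3/35) + 6·(1/35) + 6·(4/35) = 46/35.
E[A | B ∈ {2, 3, 5}] = (46/35) / (24/35) = 23/12.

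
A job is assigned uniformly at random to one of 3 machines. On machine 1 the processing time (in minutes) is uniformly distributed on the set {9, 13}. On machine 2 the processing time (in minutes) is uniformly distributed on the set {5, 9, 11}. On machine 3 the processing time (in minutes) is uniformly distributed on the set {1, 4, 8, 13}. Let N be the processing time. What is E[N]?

E[N | machine 1] = (9+13)/2 = 11.
E[N | machine 2] = (5+9+11)/3 = 25/3.
E[N | machine 3] = (1+4+8+13)/4 = 13/2.
E[N] = (1/3)·(11) + (1/3)·(25/3) + (1/3)·(13/2) = 155/18.

155/18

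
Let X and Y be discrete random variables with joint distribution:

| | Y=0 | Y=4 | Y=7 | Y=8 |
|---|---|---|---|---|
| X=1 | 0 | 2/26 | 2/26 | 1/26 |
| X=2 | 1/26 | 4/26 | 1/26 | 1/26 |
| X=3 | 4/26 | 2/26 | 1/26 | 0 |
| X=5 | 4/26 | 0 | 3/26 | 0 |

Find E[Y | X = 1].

P(X = 1) = 5/26.
Σ Y·P over the event = 4·(2/26) + 7·(2/26) + 8·(1/26) = 15/13.
E[Y | X = 1] = (15/13) / (5/26) = 6.

6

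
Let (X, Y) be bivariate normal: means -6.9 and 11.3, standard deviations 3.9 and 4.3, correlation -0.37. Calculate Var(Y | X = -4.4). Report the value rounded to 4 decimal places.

15.9587

Var(Y | X=x) = (1 − ρ²)·σ_Y².
Var(Y | X=-4.4) = (4.3)²·(1 − (-0.37)²) = 18.49·0.8631 = 15.9587.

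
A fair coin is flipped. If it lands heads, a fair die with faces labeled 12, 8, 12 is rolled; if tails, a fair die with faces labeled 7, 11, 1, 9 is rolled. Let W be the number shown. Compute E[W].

E[W | heads] = (12+8+12)/3 = 32/3.
E[W | tails] = (7+11+1+9)/4 = 7.
By the law of total expectation,
E[W] = (1/2)·(32/3) + (1/2)·(7) = 53/6.

53/6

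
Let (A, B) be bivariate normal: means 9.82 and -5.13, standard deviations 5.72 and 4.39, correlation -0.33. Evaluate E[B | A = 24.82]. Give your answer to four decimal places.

-8.9290

For a bivariate normal, E[B | A=x] = μ_B + ρ·(σ_B/σ_A)·(x − μ_A).
E[B | A=24.82] = -5.13 + (-0.33)·(4.39/5.72)·(24.82 − (9.82)) = -5.13 + (-0.253269)·(15) = -8.9290.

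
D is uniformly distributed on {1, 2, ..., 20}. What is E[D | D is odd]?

Given D is odd, D is equally likely to be any of {1, 3, 5, 7, 9, 11, 13, 15, 17, 19}.
E[D | D is odd] = (1 + 3 + 5 + 7 + 9 + 11 + 13 + 15 + 17 + 19) / 10 = 10.

10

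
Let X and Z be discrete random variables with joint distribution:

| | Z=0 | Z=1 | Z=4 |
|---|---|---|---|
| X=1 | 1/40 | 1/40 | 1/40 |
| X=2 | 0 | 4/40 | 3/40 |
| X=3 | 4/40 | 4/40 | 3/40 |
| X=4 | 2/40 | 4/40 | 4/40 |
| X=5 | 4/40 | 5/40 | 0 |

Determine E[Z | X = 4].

2

P(X = 4) = 1/4.
Σ Z·P over the event = 0·(2/40) + 1·(4/40) + 4·(4/40) = 1/2.
E[Z | X = 4] = (1/2) / (1/4) = 2.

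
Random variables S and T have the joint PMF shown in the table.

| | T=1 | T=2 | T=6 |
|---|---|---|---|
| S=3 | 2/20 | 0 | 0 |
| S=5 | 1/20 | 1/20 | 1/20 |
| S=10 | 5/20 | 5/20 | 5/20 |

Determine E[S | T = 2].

55/6

P(T = 2) = 3/10.
Σ S·P over the event = 5·(1/20) + 10·(5/20) = 11/4.
E[S | T = 2] = (11/4) / (3/10) = 55/6.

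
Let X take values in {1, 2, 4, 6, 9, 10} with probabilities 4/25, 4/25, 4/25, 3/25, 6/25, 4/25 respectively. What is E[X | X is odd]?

P(X is odd) = 2/5.
Σ over the event: 1·4/25 + 9·6/25 = 58/25.
E[X | X is odd] = (58/25) / (2/5) = 29/5.

29/5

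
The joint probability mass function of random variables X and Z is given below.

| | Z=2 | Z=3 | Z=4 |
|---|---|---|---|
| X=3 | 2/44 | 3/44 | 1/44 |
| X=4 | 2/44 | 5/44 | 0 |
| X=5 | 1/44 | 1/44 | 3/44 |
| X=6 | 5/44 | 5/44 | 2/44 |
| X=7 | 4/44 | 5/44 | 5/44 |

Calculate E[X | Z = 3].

99/19

P(Z = 3) = 19/44.
Summing X·P(X=x,Z=y) over the conditioning event gives 9/4.
E[X | Z = 3] = (9/4) / (19/44) = 99/19.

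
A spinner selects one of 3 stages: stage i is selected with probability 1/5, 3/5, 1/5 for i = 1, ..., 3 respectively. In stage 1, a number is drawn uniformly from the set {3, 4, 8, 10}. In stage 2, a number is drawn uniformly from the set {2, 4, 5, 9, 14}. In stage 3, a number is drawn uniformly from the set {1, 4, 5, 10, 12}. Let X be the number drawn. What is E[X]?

E[X | stage 1] = (3+4+8+10)/4 = 25/4.
E[X | stage 2] = (2+4+5+9+14)/5 = 34/5.
E[X | stage 3] = (1+4+5+10+12)/5 = 32/5.
E[X] = (1/5)·(25/4) + (3/5)·(34/5) + (1/5)·(32/5) = 661/100.

661/100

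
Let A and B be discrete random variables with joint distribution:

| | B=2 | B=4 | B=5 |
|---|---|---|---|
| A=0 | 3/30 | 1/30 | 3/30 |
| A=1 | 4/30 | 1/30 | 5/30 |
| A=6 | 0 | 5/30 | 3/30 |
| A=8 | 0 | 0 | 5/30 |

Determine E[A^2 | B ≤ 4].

P(B ≤ 4) = 7/15.
Summing A^2·P(A=x,B=y) over the conditioning event gives 37/6.
E[A^2 | B ≤ 4] = (37/6) / (7/15) = 185/14.

185/14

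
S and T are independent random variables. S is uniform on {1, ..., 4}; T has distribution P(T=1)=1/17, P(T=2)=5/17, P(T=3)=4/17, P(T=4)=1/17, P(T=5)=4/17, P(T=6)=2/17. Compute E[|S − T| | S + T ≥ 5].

100/51

P(S + T ≥ 5) = 3/4.
Summing |S−T|·P(x,y) over outcomes with S + T ≥ 5 gives 25/17.
E[|S − T| | S + T ≥ 5] = (25/17) / (3/4) = 100/51.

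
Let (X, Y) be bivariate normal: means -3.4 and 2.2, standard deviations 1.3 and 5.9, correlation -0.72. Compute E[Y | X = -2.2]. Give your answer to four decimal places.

The regression of Y on X has slope ρ·σ_Y/σ_X and passes through (μ_X, μ_Y).
E[Y | X=-2.2] = 2.2 + (-0.72)·(5.9/1.3)·(-2.2 − (-3.4)) = 2.2 + (-3.2677)·(1.2) = -1.7212.

-1.7212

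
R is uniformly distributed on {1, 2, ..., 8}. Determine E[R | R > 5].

7

Given R > 5, R is equally likely to be any of {6, 7, 8}.
E[R | R > 5] = (6 + 7 + 8) / 3 = 7.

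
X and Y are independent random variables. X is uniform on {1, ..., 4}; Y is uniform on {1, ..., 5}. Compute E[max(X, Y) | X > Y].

10/3

P(X > Y) = 3/10.
Summing max(X,Y)·P(x,y) over outcomes with X > Y gives 1.
E[max(X, Y) | X > Y] = (1) / (3/10) = 10/3.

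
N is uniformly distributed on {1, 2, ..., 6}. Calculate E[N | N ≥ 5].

11/2

Given N ≥ 5, N is equally likely to be any of {5, 6}.
E[N | N ≥ 5] = (5 + 6) / 2 = 11/2.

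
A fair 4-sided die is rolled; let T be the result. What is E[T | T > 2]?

7/2

Given T > 2, T is equally likely to be any of {3, 4}.
E[T | T > 2] = (3 + 4) / 2 = 7/2.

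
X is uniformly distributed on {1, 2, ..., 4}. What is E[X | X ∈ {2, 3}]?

5/2

P(X ∈ {2, 3}) = 1/2.
Σ over the event: 2·1/4 + 3·1/4 = 5/4.
E[X | X ∈ {2, 3}] = (5/4) / (1/2) = 5/2.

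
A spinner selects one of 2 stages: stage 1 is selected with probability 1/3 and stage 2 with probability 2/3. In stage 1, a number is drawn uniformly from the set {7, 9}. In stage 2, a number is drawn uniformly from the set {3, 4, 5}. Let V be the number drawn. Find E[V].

E[V | stage 1] = (7+9)/2 = 8.
E[V | stage 2] = (3+4+5)/3 = 4.
E[V] = (1/3)·(8) + (2/3)·(4) = 16/3.

16/3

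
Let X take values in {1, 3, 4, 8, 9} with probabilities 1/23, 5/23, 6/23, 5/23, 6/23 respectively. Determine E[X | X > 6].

P(X > 6) = 11/23.
Σ over the event: 8·5/23 + 9·6/23 = 94/23.
E[X | X > 6] = (94/23) / (11/23) = 94/11.

94/11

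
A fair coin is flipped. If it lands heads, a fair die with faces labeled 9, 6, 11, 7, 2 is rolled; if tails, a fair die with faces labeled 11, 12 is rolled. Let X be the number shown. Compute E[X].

37/4

E[X | heads] = (9+6+11+7+2)/5 = 7.
E[X | tails] = (11+12)/2 = 23/2.
E[X] = (1/2)·(7) + (1/2)·(23/2) = 37/4.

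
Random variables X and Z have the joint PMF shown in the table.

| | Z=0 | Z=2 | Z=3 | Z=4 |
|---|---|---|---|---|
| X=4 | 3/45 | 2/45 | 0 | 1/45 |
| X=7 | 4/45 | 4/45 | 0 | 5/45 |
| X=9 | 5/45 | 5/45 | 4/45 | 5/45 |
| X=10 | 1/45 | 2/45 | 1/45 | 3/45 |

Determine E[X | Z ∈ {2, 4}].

215/27

P(Z ∈ {2, 4}) = 3/5.
Σ X·P over the event = 4·(2/45) + 4·(1/45) + 7·(4/45) + 7·(5/45) + 9·(5/45) + 9·(5/45) + 10·(2/45) + 10·(3/45) = 43/9.
E[X | Z ∈ {2, 4}] = (43/9) / (3/5) = 215/27.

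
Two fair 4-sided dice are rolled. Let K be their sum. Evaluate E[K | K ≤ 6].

P(K ≤ 6) = 13/16.
Σ over the event: 2·1/16 + 3·1/8 + 4·3/16 + 5·1/4 + 6·3/16 = 29/8.
E[K | K ≤ 6] = (29/8) / (13/16) = 58/13.

58/13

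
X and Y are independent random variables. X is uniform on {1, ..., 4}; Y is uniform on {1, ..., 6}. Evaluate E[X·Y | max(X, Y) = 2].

8/3

Outcomes with max(X, Y) = 2: (1,2), (2,1), (2,2), each with probability 1/24.
E[X·Y | max(X, Y) = 2] = (2 + 2 + 4) / 3 = 8/3.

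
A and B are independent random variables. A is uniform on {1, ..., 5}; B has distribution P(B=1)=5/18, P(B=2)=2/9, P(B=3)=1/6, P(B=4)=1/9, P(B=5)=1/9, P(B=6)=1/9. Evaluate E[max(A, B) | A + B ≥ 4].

161/38

P(A + B ≥ 4) = 38/45.
Summing max(A,B)·P(x,y) over outcomes with A + B ≥ 4 gives 161/45.
E[max(A, B) | A + B ≥ 4] = (161/45) / (38/45) = 161/38.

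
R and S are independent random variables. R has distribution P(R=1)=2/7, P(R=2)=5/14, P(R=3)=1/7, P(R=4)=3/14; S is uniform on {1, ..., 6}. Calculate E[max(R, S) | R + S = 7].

69/14

P(R + S = 7) = 1/6.
Summing max(R,S)·P(x,y) over outcomes with R + S = 7 gives 23/28.
E[max(R, S) | R + S = 7] = (23/28) / (1/6) = 69/14.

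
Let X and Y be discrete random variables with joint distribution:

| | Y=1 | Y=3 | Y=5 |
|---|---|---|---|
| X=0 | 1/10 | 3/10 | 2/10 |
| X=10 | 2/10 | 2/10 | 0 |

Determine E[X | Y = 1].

P(Y = 1) = 3/10.
Σ X·P over the event = 0·(1/10) + 10·(2/10) = 2.
E[X | Y = 1] = (2) / (3/10) = 20/3.

20/3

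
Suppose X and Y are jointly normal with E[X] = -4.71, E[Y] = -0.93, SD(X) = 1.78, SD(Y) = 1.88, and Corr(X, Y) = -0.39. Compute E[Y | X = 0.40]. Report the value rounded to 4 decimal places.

-3.0349

For a bivariate normal, E[Y | X=x] = μ_Y + ρ·(σ_Y/σ_X)·(x − μ_X).
E[Y | X=0.40] = -0.93 + (-0.39)·(1.88/1.78)·(0.40 − (-4.71)) = -0.93 + (-0.41191)·(5.11) = -3.0349.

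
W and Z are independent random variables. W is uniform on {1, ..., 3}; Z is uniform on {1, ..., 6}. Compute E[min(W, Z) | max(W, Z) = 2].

P(max(W, Z) = 2) = 1/6.
Summing min(W,Z)·P(x,y) over outcomes with max(W, Z) = 2 gives 2/9.
E[min(W, Z) | max(W, Z) = 2] = (2/9) / (1/6) = 4/3.

4/3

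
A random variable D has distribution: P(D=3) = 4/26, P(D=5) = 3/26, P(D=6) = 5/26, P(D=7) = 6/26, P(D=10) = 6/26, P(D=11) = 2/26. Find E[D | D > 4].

P(D > 4) = 11/13.
Σ over the event: 5·3/26 + 6·5/26 + 7·3/13 + 10·3/13 + 11·1/13 = 13/2.
E[D | D > 4] = (13/2) / (11/13) = 169/22.

169/22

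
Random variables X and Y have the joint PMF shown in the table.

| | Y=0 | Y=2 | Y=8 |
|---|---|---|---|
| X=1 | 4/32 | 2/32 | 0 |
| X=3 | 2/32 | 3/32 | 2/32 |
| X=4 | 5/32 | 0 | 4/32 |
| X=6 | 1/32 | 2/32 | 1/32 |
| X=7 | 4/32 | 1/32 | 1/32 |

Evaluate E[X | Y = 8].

P(Y = 8) = 1/4.
Σ X·P over the event = 3·(2/32) + 4·(4/32) + 6·(1/32) + 7·(1/32) = 35/32.
E[X | Y = 8] = (35/32) / (1/4) = 35/8.

35/8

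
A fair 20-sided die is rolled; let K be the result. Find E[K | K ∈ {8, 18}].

P(K ∈ {8, 18}) = 1/10.
Σ over the event: 8·1/20 + 18·1/20 = 13/10.
E[K | K ∈ {8, 18}] = (13/10) / (1/10) = 13.

13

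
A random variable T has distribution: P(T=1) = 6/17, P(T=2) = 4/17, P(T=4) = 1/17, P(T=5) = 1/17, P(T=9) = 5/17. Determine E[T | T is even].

12/5

P(T is even) = 5/17.
Σ over the event: 2·4/17 + 4·1/17 = 12/17.
E[T | T is even] = (12/17) / (5/17) = 12/5.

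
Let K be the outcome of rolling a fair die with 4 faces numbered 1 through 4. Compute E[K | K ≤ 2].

Given K ≤ 2, K is equally likely to be any of {1, 2}.
E[K | K ≤ 2] = (1 + 2) / 2 = 3/2.

3/2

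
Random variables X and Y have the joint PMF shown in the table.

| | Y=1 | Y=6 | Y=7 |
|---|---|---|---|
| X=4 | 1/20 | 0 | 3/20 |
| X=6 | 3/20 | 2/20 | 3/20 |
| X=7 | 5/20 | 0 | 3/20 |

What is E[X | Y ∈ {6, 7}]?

63/11

P(Y ∈ {6, 7}) = 11/20.
Σ X·P over the event = 4·(3/20) + 6·(2/20) + 6·(3/20) + 7·(3/20) = 63/20.
E[X | Y ∈ {6, 7}] = (63/20) / (11/20) = 63/11.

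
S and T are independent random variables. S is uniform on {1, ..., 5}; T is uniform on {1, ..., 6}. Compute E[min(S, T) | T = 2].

Outcomes with T = 2: (1,2), (2,2), (3,2), (4,2), (5,2), each with probability 1/30.
E[min(S, T) | T = 2] = (1 + 2 + 2 + 2 + 2) / 5 = 9/5.

9/5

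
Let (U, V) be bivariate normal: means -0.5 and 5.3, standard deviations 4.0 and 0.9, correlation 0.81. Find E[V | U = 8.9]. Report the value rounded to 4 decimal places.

The regression of V on U has slope ρ·σ_V/σ_U and passes through (μ_U, μ_V).
E[V | U=8.9] = 5.3 + (0.81)·(0.9/4.0)·(8.9 − (-0.5)) = 5.3 + (0.18225)·(9.4) = 7.0132.

7.0132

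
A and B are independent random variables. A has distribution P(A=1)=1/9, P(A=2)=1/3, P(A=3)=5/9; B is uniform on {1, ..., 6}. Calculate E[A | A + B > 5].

P(A + B > 5) = 31/54.
Summing A·P(x,y) over outcomes with A + B > 5 gives 40/27.
E[A | A + B > 5] = (40/27) / (31/54) = 80/31.

80/31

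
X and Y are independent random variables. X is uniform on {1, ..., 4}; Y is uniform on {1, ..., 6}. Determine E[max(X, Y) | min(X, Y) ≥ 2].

64/15

P(min(X, Y) ≥ 2) = 5/8.
Summing max(X,Y)·P(x,y) over outcomes with min(X, Y) ≥ 2 gives 8/3.
E[max(X, Y) | min(X, Y) ≥ 2] = (8/3) / (5/8) = 64/15.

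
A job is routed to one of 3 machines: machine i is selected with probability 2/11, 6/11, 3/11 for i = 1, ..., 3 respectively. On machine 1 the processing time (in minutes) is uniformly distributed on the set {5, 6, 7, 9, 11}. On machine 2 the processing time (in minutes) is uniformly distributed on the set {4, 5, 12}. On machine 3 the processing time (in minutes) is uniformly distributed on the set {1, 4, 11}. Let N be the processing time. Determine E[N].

366/55

E[N | machine 1] = (5+6+7+9+11)/5 = 38/5.
E[N | machine 2] = (4+5+12)/3 = 7.
E[N | machine 3] = (1+4+11)/3 = 16/3.
E[N] = (2/11)·(38/5) + (6/11)·(7) + (3/11)·(16/3) = 366/55.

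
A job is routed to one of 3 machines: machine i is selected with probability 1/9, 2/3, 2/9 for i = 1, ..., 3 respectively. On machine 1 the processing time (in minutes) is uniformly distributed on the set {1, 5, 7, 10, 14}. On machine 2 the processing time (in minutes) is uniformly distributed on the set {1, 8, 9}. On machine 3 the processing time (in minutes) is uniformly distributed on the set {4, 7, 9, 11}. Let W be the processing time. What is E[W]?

E[W | machine 1] = (1+5+7+10+14)/5 = 37/5.
E[W | machine 2] = (1+8+9)/3 = 6.
E[W | machine 3] = (4+7+9+11)/4 = 31/4.
By the law of total expectation,
E[W] = (1/9)·(37/5) + (2/3)·(6) + (2/9)·(31/4) = 589/90.

589/90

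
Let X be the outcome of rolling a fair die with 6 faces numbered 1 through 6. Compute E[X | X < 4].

Given X < 4, X is equally likely to be any of {1, 2, 3}.
E[X | X < 4] = (1 + 2 + 3) / 3 = 2.

2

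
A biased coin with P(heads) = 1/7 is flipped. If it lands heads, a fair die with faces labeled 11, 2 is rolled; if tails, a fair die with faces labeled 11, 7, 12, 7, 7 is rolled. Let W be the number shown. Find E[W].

E[W | heads] = (11+2)/2 = 13/2.
E[W | tails] = (11+7+12+7+7)/5 = 44/5.
By the law of total expectation,
E[W] = (1/7)·(13/2) + (6/7)·(44/5) = 593/70.

593/70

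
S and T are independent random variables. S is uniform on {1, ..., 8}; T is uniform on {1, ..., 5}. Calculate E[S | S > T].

29/5

P(S > T) = 5/8.
Summing S·P(x,y) over outcomes with S > T gives 29/8.
E[S | S > T] = (29/8) / (5/8) = 29/5.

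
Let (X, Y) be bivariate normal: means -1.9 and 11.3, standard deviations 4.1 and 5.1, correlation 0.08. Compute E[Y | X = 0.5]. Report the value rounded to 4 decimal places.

11.5388

For a bivariate normal, E[Y | X=x] = μ_Y + ρ·(σ_Y/σ_X)·(x − μ_X).
E[Y | X=0.5] = 11.3 + (0.08)·(5.1/4.1)·(0.5 − (-1.9)) = 11.3 + (0.099512)·(2.4) = 11.5388.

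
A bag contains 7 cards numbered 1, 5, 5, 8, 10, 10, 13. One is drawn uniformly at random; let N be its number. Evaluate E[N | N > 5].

41/4

P(N > 5) = 4/7.
Σ over the event: 8·1/7 + 10·2/7 + 13·1/7 = 41/7.
E[N | N > 5] = (41/7) / (4/7) = 41/4.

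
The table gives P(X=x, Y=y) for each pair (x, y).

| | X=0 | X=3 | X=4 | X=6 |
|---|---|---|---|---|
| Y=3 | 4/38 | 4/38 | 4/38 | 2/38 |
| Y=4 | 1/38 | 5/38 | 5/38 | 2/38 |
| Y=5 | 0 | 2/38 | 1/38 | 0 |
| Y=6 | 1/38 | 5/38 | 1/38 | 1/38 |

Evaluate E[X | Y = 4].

P(Y = 4) = 13/38.
Summing X·P(X=x,Y=y) over the conditioning event gives 47/38.
E[X | Y = 4] = (47/38) / (13/38) = 47/13.

47/13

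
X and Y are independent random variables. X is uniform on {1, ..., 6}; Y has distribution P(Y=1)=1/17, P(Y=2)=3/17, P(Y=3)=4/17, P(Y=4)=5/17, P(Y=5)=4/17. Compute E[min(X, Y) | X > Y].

125/43

P(X > Y) = 43/102.
Summing min(X,Y)·P(x,y) over outcomes with X > Y gives 125/102.
E[min(X, Y) | X > Y] = (125/102) / (43/102) = 125/43.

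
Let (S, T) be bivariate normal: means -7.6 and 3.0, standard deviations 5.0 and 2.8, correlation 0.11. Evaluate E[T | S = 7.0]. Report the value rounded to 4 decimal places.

3.8994

For a bivariate normal, E[T | S=x] = μ_T + ρ·(σ_T/σ_S)·(x − μ_S).
E[T | S=7.0] = 3.0 + (0.11)·(2.8/5.0)·(7.0 − (-7.6)) = 3.0 + (0.0616)·(14.6) = 3.8994.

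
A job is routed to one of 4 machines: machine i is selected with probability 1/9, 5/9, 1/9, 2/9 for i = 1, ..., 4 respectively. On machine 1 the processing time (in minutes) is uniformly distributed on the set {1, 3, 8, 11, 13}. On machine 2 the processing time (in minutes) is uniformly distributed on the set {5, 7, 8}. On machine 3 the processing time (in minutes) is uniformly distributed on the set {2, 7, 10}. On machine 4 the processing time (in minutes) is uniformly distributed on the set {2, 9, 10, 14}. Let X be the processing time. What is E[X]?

1931/270

E[X | machine 1] = (1+3+8+11+13)/5 = 36/5.
E[X | machine 2] = (5+7+8)/3 = 20/3.
E[X | machine 3] = (2+7+10)/3 = 19/3.
E[X | machine 4] = (2+9+10+14)/4 = 35/4.
By the law of total expectation,
E[X] = (1/9)·(36/5) + (5/9)·(20/3) + (1/9)·(19/3) + (2/9)·(35/4) = 1931/270.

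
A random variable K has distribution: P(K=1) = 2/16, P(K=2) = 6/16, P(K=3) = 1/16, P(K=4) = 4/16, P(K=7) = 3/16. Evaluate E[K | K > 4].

7

P(K > 4) = 3/16.
Σ over the event: 7·3/16 = 21/16.
E[K | K > 4] = (21/16) / (3/16) = 7.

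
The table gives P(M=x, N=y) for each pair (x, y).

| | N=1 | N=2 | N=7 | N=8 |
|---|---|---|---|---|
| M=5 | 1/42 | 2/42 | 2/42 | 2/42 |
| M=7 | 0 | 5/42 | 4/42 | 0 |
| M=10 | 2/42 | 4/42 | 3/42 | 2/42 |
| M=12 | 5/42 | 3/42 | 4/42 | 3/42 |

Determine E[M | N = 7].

116/13

P(N = 7) = 13/42.
Σ M·P over the event = 5·(2/42) + 7·(4/42) + 10·(3/42) + 12·(4/42) = 58/21.
E[M | N = 7] = (58/21) / (13/42) = 116/13.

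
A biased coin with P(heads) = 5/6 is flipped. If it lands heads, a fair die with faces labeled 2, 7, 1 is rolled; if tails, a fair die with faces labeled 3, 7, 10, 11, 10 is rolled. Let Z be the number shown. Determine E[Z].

373/90

E[Z | heads] = (2+7+1)/3 = 10/3.
E[Z | tails] = (3+7+10+11+10)/5 = 41/5.
E[Z] = (5/6)·(10/3) + (1/6)·(41/5) = 373/90.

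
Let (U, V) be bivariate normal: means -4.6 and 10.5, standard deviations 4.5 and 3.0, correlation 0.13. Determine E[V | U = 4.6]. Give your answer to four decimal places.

The regression of V on U has slope ρ·σ_V/σ_U and passes through (μ_U, μ_V).
E[V | U=4.6] = 10.5 + (0.13)·(3.0/4.5)·(4.6 − (-4.6)) = 10.5 + (0.086667)·(9.2) = 11.2973.

11.2973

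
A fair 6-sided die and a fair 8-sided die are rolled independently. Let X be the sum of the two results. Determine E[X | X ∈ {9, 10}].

104/11

P(X ∈ {9, 10}) = 11/48.
Σ over the event: 9·1/8 + 10·5/48 = 13/6.
E[X | X ∈ {9, 10}] = (13/6) / (11/48) = 104/11.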